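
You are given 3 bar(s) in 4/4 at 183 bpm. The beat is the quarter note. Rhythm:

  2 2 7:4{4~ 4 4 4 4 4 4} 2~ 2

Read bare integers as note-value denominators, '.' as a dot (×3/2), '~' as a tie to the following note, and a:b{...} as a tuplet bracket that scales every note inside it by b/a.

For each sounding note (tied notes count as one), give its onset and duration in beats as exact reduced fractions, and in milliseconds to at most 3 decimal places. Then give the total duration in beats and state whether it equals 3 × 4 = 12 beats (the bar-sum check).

1) 0.0ms=0b +655.738ms=2b
2) 655.738ms=2b +655.738ms=2b
3) 1311.475ms=4b +374.707ms=8/7b
4) 1686.183ms=36/7b +187.354ms=4/7b
5) 1873.536ms=40/7b +187.354ms=4/7b
6) 2060.89ms=44/7b +187.354ms=4/7b
7) 2248.244ms=48/7b +187.354ms=4/7b
8) 2435.597ms=52/7b +187.354ms=4/7b
9) 2622.951ms=8b +1311.475ms=4b
Σ=12b of 12 (183bpm 4/4) — PASS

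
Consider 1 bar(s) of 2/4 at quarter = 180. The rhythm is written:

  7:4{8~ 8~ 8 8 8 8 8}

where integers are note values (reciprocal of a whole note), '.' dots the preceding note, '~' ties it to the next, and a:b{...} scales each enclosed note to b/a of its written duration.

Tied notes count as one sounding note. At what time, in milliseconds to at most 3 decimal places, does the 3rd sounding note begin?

note 3 onset = 8/7b = 380.952ms

1. 0.0ms @ 0 + 285.714ms (6/7)
2. 285.714ms @ 6/7 + 95.238ms (2/7)
3. 380.952ms @ 8/7 + 95.238ms (2/7)
4. 476.19ms @ 10/7 + 95.238ms (2/7)
5. 571.429ms @ 12/7 + 95.238ms (2/7)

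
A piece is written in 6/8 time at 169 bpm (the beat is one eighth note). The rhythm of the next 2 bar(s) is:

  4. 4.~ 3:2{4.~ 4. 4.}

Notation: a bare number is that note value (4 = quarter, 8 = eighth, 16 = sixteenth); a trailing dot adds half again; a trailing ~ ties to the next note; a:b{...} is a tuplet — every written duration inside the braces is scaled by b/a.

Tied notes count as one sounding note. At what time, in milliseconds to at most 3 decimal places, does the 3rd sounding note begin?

note 3 onset = 10b = 3550.296ms

1. 0.0ms @ 0 + 1065.089ms (3)
2. 1065.089ms @ 3 + 2485.207ms (7)
3. 3550.296ms @ 10 + 710.059ms (2)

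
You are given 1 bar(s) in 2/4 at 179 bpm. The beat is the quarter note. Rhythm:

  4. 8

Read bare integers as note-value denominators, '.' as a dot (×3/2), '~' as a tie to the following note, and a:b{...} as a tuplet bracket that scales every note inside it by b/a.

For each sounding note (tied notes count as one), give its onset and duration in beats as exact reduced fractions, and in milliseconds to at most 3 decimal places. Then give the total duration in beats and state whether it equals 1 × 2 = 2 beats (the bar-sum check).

1) 0.0ms=0b +502.793ms=3/2b
2) 502.793ms=3/2b +167.598ms=1/2b
Σ=2b of 2 (179bpm 2/4) — PASS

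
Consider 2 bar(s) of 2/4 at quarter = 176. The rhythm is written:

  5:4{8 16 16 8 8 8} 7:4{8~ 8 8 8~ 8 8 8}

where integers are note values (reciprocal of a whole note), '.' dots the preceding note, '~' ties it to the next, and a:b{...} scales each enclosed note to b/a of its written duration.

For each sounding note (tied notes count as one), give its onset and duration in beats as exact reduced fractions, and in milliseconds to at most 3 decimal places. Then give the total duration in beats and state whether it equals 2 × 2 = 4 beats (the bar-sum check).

1) 0.0ms=0b +136.364ms=2/5b
2) 136.364ms=2/5b +68.182ms=1/5b
3) 204.545ms=3/5b +68.182ms=1/5b
4) 272.727ms=4/5b +136.364ms=2/5b
5) 409.091ms=6/5b +136.364ms=2/5b
6) 545.455ms=8/5b +136.364ms=2/5b
7) 681.818ms=2b +194.805ms=4/7b
8) 876.623ms=18/7b +97.403ms=2/7b
9) 974.026ms=20/7b +194.805ms=4/7b
10) 1168.831ms=24/7b +97.403ms=2/7b
11) 1266.234ms=26/7b +97.403ms=2/7b
Σ=4b of 4 (176bpm 2/4) — PASS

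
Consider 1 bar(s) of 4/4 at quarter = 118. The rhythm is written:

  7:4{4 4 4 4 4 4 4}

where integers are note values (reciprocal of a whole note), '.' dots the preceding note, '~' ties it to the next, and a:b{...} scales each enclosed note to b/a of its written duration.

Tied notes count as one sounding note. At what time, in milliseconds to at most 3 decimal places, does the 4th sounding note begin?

note 4 onset = 12/7b = 871.671ms

1. 0.0ms @ 0 + 290.557ms (4/7)
2. 290.557ms @ 4/7 + 290.557ms (4/7)
3. 581.114ms @ 8/7 + 290.557ms (4/7)
4. 871.671ms @ 12/7 + 290.557ms (4/7)
5. 1162.228ms @ 16/7 + 290.557ms (4/7)
6. 1452.785ms @ 20/7 + 290.557ms (4/7)
7. 1743.341ms @ 24/7 + 290.557ms (4/7)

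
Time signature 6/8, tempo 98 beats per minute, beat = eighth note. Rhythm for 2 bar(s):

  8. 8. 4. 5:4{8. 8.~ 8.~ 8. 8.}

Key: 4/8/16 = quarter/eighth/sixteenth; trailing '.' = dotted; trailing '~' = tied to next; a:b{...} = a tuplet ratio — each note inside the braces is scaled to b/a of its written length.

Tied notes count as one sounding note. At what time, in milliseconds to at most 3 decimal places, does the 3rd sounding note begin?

note 3 onset = 3b = 1836.735ms

1. 0.0ms @ 0 + 918.367ms (3/2)
2. 918.367ms @ 3/2 + 918.367ms (3/2)
3. 1836.735ms @ 3 + 1836.735ms (3)
4. 3673.469ms @ 6 + 734.694ms (6/5)
5. 4408.163ms @ 36/5 + 2204.082ms (18/5)
6. 6612.245ms @ 54/5 + 734.694ms (6/5)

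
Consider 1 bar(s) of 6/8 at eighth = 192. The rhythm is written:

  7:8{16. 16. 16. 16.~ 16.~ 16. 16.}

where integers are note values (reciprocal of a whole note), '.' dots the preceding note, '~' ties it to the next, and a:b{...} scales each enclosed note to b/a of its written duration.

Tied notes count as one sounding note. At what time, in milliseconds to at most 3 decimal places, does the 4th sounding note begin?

note 4 onset = 18/7b = 803.571ms

1. 0.0ms @ 0 + 267.857ms (6/7)
2. 267.857ms @ 6/7 + 267.857ms (6/7)
3. 535.714ms @ 12/7 + 267.857ms (6/7)
4. 803.571ms @ 18/7 + 803.571ms (18/7)
5. 1607.143ms @ 36/7 + 267.857ms (6/7)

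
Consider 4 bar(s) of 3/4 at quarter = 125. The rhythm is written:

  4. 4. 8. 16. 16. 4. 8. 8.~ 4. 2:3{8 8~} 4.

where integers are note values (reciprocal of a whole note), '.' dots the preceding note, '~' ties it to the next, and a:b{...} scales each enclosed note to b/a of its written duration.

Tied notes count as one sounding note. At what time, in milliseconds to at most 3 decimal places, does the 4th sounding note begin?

note 4 onset = 15/4b = 1800.0ms

1. 0.0ms @ 0 + 720.0ms (3/2)
2. 720.0ms @ 3/2 + 720.0ms (3/2)
3. 1440.0ms @ 3 + 360.0ms (3/4)
4. 1800.0ms @ 15/4 + 180.0ms (3/8)
5. 1980.0ms @ 33/8 + 180.0ms (3/8)
6. 2160.0ms @ 9/2 + 720.0ms (3/2)
7. 2880.0ms @ 6 + 360.0ms (3/4)
8. 3240.0ms @ 27/4 + 1080.0ms (9/4)
9. 4320.0ms @ 9 + 360.0ms (3/4)
10. 4680.0ms @ 39/4 + 1080.0ms (9/4)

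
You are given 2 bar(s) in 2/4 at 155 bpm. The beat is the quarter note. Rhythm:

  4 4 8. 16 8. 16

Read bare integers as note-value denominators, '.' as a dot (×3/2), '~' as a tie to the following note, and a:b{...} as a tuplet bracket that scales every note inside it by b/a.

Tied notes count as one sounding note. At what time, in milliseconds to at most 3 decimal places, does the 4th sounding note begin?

1. 0.0ms @ 0 + 387.097ms (1)
2. 387.097ms @ 1 + 387.097ms (1)
3. 774.194ms @ 2 + 290.323ms (3/4)
4. 1064.516ms @ 11/4 + 96.774ms (1/4)
5. 1161.29ms @ 3 + 290.323ms (3/4)
6. 1451.613ms @ 15/4 + 96.774ms (1/4)

note 4 onset = 11/4b = 1064.516ms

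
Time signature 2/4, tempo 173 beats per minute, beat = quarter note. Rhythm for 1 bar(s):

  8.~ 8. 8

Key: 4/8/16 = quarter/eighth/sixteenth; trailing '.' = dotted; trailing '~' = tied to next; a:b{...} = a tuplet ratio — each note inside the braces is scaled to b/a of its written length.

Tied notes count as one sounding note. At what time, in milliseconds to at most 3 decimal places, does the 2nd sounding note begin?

1. 0.0ms @ 0 + 520.231ms (3/2)
2. 520.231ms @ 3/2 + 173.41ms (1/2)

note 2 onset = 3/2b = 520.231ms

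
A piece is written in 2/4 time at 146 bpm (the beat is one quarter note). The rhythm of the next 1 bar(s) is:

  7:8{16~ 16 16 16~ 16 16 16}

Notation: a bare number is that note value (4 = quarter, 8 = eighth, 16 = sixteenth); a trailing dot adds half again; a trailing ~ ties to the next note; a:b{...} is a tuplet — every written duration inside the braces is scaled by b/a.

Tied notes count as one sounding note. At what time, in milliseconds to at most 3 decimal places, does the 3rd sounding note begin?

note 3 onset = 6/7b = 352.25ms

1. 0.0ms @ 0 + 234.834ms (4/7)
2. 234.834ms @ 4/7 + 117.417ms (2/7)
3. 352.25ms @ 6/7 + 234.834ms (4/7)
4. 587.084ms @ 10/7 + 117.417ms (2/7)
5. 704.501ms @ 12/7 + 117.417ms (2/7)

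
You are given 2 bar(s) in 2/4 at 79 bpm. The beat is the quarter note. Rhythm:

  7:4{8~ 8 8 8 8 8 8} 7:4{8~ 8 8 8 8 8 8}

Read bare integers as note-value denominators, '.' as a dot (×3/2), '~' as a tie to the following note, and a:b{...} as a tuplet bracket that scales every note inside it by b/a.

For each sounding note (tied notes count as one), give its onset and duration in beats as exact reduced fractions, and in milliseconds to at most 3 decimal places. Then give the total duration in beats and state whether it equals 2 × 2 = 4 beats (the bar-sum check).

1) 0.0ms=0b +433.996ms=4/7b
2) 433.996ms=4/7b +216.998ms=2/7b
3) 650.995ms=6/7b +216.998ms=2/7b
4) 867.993ms=8/7b +216.998ms=2/7b
5) 1084.991ms=10/7b +216.998ms=2/7b
6) 1301.989ms=12/7b +216.998ms=2/7b
7) 1518.987ms=2b +433.996ms=4/7b
8) 1952.984ms=18/7b +216.998ms=2/7b
9) 2169.982ms=20/7b +216.998ms=2/7b
10) 2386.98ms=22/7b +216.998ms=2/7b
11) 2603.978ms=24/7b +216.998ms=2/7b
12) 2820.976ms=26/7b +216.998ms=2/7b
Σ=4b of 4 (79bpm 2/4) — PASS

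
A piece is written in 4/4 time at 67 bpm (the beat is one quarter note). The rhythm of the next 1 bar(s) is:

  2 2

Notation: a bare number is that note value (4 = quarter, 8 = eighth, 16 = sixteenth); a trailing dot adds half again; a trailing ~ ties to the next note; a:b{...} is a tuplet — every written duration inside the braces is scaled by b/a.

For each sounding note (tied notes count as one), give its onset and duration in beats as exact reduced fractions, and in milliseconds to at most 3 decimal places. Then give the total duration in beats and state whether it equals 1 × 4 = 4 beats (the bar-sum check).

1) 0.0ms=0b +1791.045ms=2b
2) 1791.045ms=2b +1791.045ms=2b
Σ=4b of 4 (67bpm 4/4) — PASS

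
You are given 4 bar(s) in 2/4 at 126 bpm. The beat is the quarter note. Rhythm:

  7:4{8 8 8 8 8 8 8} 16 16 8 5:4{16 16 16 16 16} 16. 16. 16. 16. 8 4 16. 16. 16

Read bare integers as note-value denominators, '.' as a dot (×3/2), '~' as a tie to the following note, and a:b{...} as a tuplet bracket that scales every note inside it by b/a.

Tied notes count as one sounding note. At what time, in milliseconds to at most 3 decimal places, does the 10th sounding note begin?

1. 0.0ms @ 0 + 136.054ms (2/7)
2. 136.054ms @ 2/7 + 136.054ms (2/7)
3. 272.109ms @ 4/7 + 136.054ms (2/7)
4. 408.163ms @ 6/7 + 136.054ms (2/7)
5. 544.218ms @ 8/7 + 136.054ms (2/7)
6. 680.272ms @ 10/7 + 136.054ms (2/7)
7. 816.327ms @ 12/7 + 136.054ms (2/7)
8. 952.381ms @ 2 + 119.048ms (1/4)
9. 1071.429ms @ 9/4 + 119.048ms (1/4)
10. 1190.476ms @ 5/2 + 238.095ms (1/2)
11. 1428.571ms @ 3 + 95.238ms (1/5)
12. 1523.81ms @ 16/5 + 95.238ms (1/5)
13. 1619.048ms @ 17/5 + 95.238ms (1/5)
14. 1714.286ms @ 18/5 + 95.238ms (1/5)
15. 1809.524ms @ 19/5 + 95.238ms (1/5)
16. 1904.762ms @ 4 + 178.571ms (3/8)
17. 2083.333ms @ 35/8 + 178.571ms (3/8)
18. 2261.905ms @ 19/4 + 178.571ms (3/8)
19. 2440.476ms @ 41/8 + 178.571ms (3/8)
20. 2619.048ms @ 11/2 + 238.095ms (1/2)
21. 2857.143ms @ 6 + 476.19ms (1)
22. 3333.333ms @ 7 + 178.571ms (3/8)
23. 3511.905ms @ 59/8 + 178.571ms (3/8)
24. 3690.476ms @ 31/4 + 119.048ms (1/4)

note 10 onset = 5/2b = 1190.476ms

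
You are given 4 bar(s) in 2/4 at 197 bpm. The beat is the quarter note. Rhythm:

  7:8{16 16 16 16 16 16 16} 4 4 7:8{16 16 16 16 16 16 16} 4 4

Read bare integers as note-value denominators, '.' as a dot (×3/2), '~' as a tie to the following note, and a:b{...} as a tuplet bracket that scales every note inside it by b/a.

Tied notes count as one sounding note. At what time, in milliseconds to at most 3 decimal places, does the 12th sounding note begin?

note 12 onset = 32/7b = 1392.313ms

1. 0.0ms @ 0 + 87.02ms (2/7)
2. 87.02ms @ 2/7 + 87.02ms (2/7)
3. 174.039ms @ 4/7 + 87.02ms (2/7)
4. 261.059ms @ 6/7 + 87.02ms (2/7)
5. 348.078ms @ 8/7 + 87.02ms (2/7)
6. 435.098ms @ 10/7 + 87.02ms (2/7)
7. 522.117ms @ 12/7 + 87.02ms (2/7)
8. 609.137ms @ 2 + 304.569ms (1)
9. 913.706ms @ 3 + 304.569ms (1)
10. 1218.274ms @ 4 + 87.02ms (2/7)
11. 1305.294ms @ 30/7 + 87.02ms (2/7)
12. 1392.313ms @ 32/7 + 87.02ms (2/7)
13. 1479.333ms @ 34/7 + 87.02ms (2/7)
14. 1566.352ms @ 36/7 + 87.02ms (2/7)
15. 1653.372ms @ 38/7 + 87.02ms (2/7)
16. 1740.392ms @ 40/7 + 87.02ms (2/7)
17. 1827.411ms @ 6 + 304.569ms (1)
18. 2131.98ms @ 7 + 304.569ms (1)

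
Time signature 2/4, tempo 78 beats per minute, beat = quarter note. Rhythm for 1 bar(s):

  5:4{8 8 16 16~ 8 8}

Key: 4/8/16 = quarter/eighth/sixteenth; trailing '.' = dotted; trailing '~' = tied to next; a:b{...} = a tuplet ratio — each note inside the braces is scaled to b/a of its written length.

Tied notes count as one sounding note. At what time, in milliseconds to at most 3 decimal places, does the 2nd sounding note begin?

1. 0.0ms @ 0 + 307.692ms (2/5)
2. 307.692ms @ 2/5 + 307.692ms (2/5)
3. 615.385ms @ 4/5 + 153.846ms (1/5)
4. 769.231ms @ 1 + 461.538ms (3/5)
5. 1230.769ms @ 8/5 + 307.692ms (2/5)

note 2 onset = 2/5b = 307.692ms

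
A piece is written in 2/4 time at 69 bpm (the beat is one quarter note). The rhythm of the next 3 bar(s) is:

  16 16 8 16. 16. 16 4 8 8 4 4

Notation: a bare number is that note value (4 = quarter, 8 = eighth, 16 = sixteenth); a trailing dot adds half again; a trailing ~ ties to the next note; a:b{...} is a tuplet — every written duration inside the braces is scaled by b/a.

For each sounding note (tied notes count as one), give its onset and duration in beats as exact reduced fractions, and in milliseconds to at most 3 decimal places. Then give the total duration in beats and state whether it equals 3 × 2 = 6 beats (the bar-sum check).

1) 0.0ms=0b +217.391ms=1/4b
2) 217.391ms=1/4b +217.391ms=1/4b
3) 434.783ms=1/2b +434.783ms=1/2b
4) 869.565ms=1b +326.087ms=3/8b
5) 1195.652ms=11/8b +326.087ms=3/8b
6) 1521.739ms=7/4b +217.391ms=1/4b
7) 1739.13ms=2b +869.565ms=1b
8) 2608.696ms=3b +434.783ms=1/2b
9) 3043.478ms=7/2b +434.783ms=1/2b
10) 3478.261ms=4b +869.565ms=1b
11) 4347.826ms=5b +869.565ms=1b
Σ=6b of 6 (69bpm 2/4) — PASS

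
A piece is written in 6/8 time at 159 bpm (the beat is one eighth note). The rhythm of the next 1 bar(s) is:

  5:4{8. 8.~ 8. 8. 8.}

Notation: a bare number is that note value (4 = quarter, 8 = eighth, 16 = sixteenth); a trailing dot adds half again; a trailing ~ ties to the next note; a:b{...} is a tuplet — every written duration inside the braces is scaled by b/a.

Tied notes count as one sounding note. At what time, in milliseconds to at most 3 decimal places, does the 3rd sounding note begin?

note 3 onset = 18/5b = 1358.491ms

1. 0.0ms @ 0 + 452.83ms (6/5)
2. 452.83ms @ 6/5 + 905.66ms (12/5)
3. 1358.491ms @ 18/5 + 452.83ms (6/5)
4. 1811.321ms @ 24/5 + 452.83ms (6/5)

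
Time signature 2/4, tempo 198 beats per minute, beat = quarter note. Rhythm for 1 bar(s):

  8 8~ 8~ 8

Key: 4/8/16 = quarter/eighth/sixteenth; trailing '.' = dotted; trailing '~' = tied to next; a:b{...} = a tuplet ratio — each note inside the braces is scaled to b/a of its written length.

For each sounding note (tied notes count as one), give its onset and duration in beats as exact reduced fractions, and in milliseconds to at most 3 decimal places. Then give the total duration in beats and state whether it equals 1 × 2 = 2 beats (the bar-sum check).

1) 0.0ms=0b +151.515ms=1/2b
2) 151.515ms=1/2b +454.545ms=3/2b
Σ=2b of 2 (198bpm 2/4) — PASS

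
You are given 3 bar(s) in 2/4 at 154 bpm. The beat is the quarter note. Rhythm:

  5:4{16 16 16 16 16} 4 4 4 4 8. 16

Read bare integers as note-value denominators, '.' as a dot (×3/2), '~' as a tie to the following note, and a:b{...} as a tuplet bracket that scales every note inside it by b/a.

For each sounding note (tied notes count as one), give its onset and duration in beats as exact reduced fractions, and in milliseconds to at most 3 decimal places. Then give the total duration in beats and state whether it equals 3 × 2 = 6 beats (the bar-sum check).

1) 0.0ms=0b +77.922ms=1/5b
2) 77.922ms=1/5b +77.922ms=1/5b
3) 155.844ms=2/5b +77.922ms=1/5b
4) 233.766ms=3/5b +77.922ms=1/5b
5) 311.688ms=4/5b +77.922ms=1/5b
6) 389.61ms=1b +389.61ms=1b
7) 779.221ms=2b +389.61ms=1b
8) 1168.831ms=3b +389.61ms=1b
9) 1558.442ms=4b +389.61ms=1b
10) 1948.052ms=5b +292.208ms=3/4b
11) 2240.26ms=23/4b +97.403ms=1/4b
Σ=6b of 6 (154bpm 2/4) — PASS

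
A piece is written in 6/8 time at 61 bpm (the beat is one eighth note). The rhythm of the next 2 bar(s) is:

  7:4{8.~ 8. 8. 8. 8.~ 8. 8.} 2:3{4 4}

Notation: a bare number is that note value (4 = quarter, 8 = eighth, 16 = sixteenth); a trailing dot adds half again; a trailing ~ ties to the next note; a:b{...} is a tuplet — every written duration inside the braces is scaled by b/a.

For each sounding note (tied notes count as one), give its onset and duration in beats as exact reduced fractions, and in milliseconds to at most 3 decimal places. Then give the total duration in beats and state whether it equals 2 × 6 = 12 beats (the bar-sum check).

1) 0.0ms=0b +1686.183ms=12/7b
2) 1686.183ms=12/7b +843.091ms=6/7b
3) 2529.274ms=18/7b +843.091ms=6/7b
4) 3372.365ms=24/7b +1686.183ms=12/7b
5) 5058.548ms=36/7b +843.091ms=6/7b
6) 5901.639ms=6b +2950.82ms=3b
7) 8852.459ms=9b +2950.82ms=3b
Σ=12b of 12 (61bpm 6/8) — PASS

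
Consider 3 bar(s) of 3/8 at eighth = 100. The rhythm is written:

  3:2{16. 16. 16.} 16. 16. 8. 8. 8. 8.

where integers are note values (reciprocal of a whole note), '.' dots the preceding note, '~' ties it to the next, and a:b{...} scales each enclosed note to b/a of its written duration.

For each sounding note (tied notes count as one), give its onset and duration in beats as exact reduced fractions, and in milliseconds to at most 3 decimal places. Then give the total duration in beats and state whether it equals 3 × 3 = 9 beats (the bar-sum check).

1) 0.0ms=0b +300.0ms=1/2b
2) 300.0ms=1/2b +300.0ms=1/2b
3) 600.0ms=1b +300.0ms=1/2b
4) 900.0ms=3/2b +450.0ms=3/4b
5) 1350.0ms=9/4b +450.0ms=3/4b
6) 1800.0ms=3b +900.0ms=3/2b
7) 2700.0ms=9/2b +900.0ms=3/2b
8) 3600.0ms=6b +900.0ms=3/2b
9) 4500.0ms=15/2b +900.0ms=3/2b
Σ=9b of 9 (100bpm 3/8) — PASS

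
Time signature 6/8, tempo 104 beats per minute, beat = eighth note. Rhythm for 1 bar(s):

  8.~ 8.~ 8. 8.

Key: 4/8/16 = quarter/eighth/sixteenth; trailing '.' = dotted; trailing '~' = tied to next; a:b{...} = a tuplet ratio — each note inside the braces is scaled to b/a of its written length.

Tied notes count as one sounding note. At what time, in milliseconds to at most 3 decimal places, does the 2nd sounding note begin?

1. 0.0ms @ 0 + 2596.154ms (9/2)
2. 2596.154ms @ 9/2 + 865.385ms (3/2)

note 2 onset = 9/2b = 2596.154ms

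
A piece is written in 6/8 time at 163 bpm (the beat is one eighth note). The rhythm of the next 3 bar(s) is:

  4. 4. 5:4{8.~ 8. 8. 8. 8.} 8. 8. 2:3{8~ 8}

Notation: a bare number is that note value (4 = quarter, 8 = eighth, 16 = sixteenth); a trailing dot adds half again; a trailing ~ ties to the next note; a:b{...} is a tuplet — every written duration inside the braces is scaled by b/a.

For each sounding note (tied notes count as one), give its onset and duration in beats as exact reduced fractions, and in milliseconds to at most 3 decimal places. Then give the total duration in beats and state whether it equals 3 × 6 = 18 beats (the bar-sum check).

1) 0.0ms=0b +1104.294ms=3b
2) 1104.294ms=3b +1104.294ms=3b
3) 2208.589ms=6b +883.436ms=12/5b
4) 3092.025ms=42/5b +441.718ms=6/5b
5) 3533.742ms=48/5b +441.718ms=6/5b
6) 3975.46ms=54/5b +441.718ms=6/5b
7) 4417.178ms=12b +552.147ms=3/2b
8) 4969.325ms=27/2b +552.147ms=3/2b
9) 5521.472ms=15b +1104.294ms=3b
Σ=18b of 18 (163bpm 6/8) — PASS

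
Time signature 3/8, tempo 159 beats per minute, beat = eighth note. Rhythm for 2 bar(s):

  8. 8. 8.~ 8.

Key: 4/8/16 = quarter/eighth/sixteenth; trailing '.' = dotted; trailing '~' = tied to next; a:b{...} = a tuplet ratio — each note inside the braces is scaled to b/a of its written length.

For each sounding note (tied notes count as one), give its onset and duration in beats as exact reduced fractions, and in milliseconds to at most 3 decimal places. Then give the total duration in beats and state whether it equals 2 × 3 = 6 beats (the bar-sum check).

1) 0.0ms=0b +566.038ms=3/2b
2) 566.038ms=3/2b +566.038ms=3/2b
3) 1132.075ms=3b +1132.075ms=3b
Σ=6b of 6 (159bpm 3/8) — PASS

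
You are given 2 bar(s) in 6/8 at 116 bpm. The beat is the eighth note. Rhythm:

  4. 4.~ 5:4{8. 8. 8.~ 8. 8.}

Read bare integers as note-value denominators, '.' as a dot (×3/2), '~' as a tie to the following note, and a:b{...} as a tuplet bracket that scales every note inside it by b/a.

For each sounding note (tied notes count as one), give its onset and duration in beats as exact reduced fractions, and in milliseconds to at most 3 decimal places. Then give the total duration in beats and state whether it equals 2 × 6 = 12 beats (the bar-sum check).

1) 0.0ms=0b +1551.724ms=3b
2) 1551.724ms=3b +2172.414ms=21/5b
3) 3724.138ms=36/5b +620.69ms=6/5b
4) 4344.828ms=42/5b +1241.379ms=12/5b
5) 5586.207ms=54/5b +620.69ms=6/5b
Σ=12b of 12 (116bpm 6/8) — PASS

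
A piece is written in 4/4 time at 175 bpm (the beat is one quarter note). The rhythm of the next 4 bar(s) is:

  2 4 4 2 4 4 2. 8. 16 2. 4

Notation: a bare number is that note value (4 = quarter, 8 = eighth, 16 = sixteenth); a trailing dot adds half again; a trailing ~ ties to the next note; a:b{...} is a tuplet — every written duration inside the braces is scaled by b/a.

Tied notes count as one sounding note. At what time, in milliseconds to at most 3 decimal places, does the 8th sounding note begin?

1. 0.0ms @ 0 + 685.714ms (2)
2. 685.714ms @ 2 + 342.857ms (1)
3. 1028.571ms @ 3 + 342.857ms (1)
4. 1371.429ms @ 4 + 685.714ms (2)
5. 2057.143ms @ 6 + 342.857ms (1)
6. 2400.0ms @ 7 + 342.857ms (1)
7. 2742.857ms @ 8 + 1028.571ms (3)
8. 3771.429ms @ 11 + 257.143ms (3/4)
9. 4028.571ms @ 47/4 + 85.714ms (1/4)
10. 4114.286ms @ 12 + 1028.571ms (3)
11. 5142.857ms @ 15 + 342.857ms (1)

note 8 onset = 11b = 3771.429ms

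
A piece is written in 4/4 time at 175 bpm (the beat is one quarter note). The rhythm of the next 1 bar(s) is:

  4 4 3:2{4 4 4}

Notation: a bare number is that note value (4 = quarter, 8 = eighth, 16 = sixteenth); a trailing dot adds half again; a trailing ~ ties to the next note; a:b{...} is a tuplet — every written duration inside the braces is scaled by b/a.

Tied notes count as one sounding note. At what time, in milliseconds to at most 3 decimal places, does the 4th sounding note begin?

1. 0.0ms @ 0 + 342.857ms (1)
2. 342.857ms @ 1 + 342.857ms (1)
3. 685.714ms @ 2 + 228.571ms (2/3)
4. 914.286ms @ 8/3 + 228.571ms (2/3)
5. 1142.857ms @ 10/3 + 228.571ms (2/3)

note 4 onset = 8/3b = 914.286ms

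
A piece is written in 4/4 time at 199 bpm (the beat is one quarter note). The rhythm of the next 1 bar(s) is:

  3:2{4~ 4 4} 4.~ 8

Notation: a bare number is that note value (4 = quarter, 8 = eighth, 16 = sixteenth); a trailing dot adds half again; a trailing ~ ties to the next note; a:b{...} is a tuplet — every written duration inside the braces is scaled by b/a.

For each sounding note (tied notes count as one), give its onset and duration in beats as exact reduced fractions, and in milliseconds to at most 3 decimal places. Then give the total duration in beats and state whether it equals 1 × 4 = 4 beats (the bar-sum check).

1) 0.0ms=0b +402.01ms=4/3b
2) 402.01ms=4/3b +201.005ms=2/3b
3) 603.015ms=2b +603.015ms=2b
Σ=4b of 4 (199bpm 4/4) — PASS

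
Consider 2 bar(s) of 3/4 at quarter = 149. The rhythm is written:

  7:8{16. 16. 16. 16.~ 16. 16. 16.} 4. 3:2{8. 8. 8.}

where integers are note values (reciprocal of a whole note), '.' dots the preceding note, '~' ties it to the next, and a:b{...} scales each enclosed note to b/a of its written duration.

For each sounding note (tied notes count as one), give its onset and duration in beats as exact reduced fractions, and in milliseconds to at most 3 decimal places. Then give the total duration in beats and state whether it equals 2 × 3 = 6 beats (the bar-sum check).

1) 0.0ms=0b +172.579ms=3/7b
2) 172.579ms=3/7b +172.579ms=3/7b
3) 345.158ms=6/7b +172.579ms=3/7b
4) 517.737ms=9/7b +345.158ms=6/7b
5) 862.895ms=15/7b +172.579ms=3/7b
6) 1035.475ms=18/7b +172.579ms=3/7b
7) 1208.054ms=3b +604.027ms=3/2b
8) 1812.081ms=9/2b +201.342ms=1/2b
9) 2013.423ms=5b +201.342ms=1/2b
10) 2214.765ms=11/2b +201.342ms=1/2b
Σ=6b of 6 (149bpm 3/4) — PASS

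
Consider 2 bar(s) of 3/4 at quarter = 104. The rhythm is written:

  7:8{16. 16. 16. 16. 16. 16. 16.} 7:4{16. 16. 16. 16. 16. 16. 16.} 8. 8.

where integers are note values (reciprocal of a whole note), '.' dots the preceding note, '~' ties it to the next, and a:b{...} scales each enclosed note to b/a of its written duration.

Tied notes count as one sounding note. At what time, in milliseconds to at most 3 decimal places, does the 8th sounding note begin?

note 8 onset = 3b = 1730.769ms

1. 0.0ms @ 0 + 247.253ms (3/7)
2. 247.253ms @ 3/7 + 247.253ms (3/7)
3. 494.505ms @ 6/7 + 247.253ms (3/7)
4. 741.758ms @ 9/7 + 247.253ms (3/7)
5. 989.011ms @ 12/7 + 247.253ms (3/7)
6. 1236.264ms @ 15/7 + 247.253ms (3/7)
7. 1483.516ms @ 18/7 + 247.253ms (3/7)
8. 1730.769ms @ 3 + 123.626ms (3/14)
9. 1854.396ms @ 45/14 + 123.626ms (3/14)
10. 1978.022ms @ 24/7 + 123.626ms (3/14)
11. 2101.648ms @ 51/14 + 123.626ms (3/14)
12. 2225.275ms @ 27/7 + 123.626ms (3/14)
13. 2348.901ms @ 57/14 + 123.626ms (3/14)
14. 2472.527ms @ 30/7 + 123.626ms (3/14)
15. 2596.154ms @ 9/2 + 432.692ms (3/4)
16. 3028.846ms @ 21/4 + 432.692ms (3/4)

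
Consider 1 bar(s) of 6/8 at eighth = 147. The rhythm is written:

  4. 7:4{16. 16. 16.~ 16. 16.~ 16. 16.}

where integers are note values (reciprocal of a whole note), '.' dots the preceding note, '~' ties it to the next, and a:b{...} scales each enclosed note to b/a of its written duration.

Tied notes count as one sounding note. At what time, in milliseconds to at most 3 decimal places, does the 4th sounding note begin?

note 4 onset = 27/7b = 1574.344ms

1. 0.0ms @ 0 + 1224.49ms (3)
2. 1224.49ms @ 3 + 174.927ms (3/7)
3. 1399.417ms @ 24/7 + 174.927ms (3/7)
4. 1574.344ms @ 27/7 + 349.854ms (6/7)
5. 1924.198ms @ 33/7 + 349.854ms (6/7)
6. 2274.052ms @ 39/7 + 174.927ms (3/7)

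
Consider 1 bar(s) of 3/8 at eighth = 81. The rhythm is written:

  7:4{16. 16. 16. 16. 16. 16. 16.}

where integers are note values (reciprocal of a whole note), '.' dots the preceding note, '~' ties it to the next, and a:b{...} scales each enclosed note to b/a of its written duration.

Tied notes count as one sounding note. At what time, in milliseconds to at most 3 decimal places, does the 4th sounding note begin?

1. 0.0ms @ 0 + 317.46ms (3/7)
2. 317.46ms @ 3/7 + 317.46ms (3/7)
3. 634.921ms @ 6/7 + 317.46ms (3/7)
4. 952.381ms @ 9/7 + 317.46ms (3/7)
5. 1269.841ms @ 12/7 + 317.46ms (3/7)
6. 1587.302ms @ 15/7 + 317.46ms (3/7)
7. 1904.762ms @ 18/7 + 317.46ms (3/7)

note 4 onset = 9/7b = 952.381ms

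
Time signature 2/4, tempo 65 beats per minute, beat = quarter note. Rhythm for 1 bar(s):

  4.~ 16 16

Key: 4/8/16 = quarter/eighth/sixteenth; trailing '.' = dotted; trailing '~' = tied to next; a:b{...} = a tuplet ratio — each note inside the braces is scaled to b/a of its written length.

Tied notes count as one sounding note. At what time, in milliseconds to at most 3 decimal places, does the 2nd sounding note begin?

1. 0.0ms @ 0 + 1615.385ms (7/4)
2. 1615.385ms @ 7/4 + 230.769ms (1/4)

note 2 onset = 7/4b = 1615.385ms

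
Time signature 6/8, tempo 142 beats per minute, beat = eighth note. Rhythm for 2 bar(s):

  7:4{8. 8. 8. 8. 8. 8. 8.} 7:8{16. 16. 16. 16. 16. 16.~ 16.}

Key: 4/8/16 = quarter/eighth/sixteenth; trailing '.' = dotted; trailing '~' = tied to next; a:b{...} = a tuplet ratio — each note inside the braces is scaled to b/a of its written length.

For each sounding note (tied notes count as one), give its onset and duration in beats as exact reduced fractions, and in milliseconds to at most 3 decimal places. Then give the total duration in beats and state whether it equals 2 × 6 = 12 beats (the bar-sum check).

1) 0.0ms=0b +362.173ms=6/7b
2) 362.173ms=6/7b +362.173ms=6/7b
3) 724.346ms=12/7b +362.173ms=6/7b
4) 1086.519ms=18/7b +362.173ms=6/7b
5) 1448.692ms=24/7b +362.173ms=6/7b
6) 1810.865ms=30/7b +362.173ms=6/7b
7) 2173.038ms=36/7b +362.173ms=6/7b
8) 2535.211ms=6b +362.173ms=6/7b
9) 2897.384ms=48/7b +362.173ms=6/7b
10) 3259.557ms=54/7b +362.173ms=6/7b
11) 3621.73ms=60/7b +362.173ms=6/7b
12) 3983.903ms=66/7b +362.173ms=6/7b
13) 4346.076ms=72/7b +724.346ms=12/7b
Σ=12b of 12 (142bpm 6/8) — PASS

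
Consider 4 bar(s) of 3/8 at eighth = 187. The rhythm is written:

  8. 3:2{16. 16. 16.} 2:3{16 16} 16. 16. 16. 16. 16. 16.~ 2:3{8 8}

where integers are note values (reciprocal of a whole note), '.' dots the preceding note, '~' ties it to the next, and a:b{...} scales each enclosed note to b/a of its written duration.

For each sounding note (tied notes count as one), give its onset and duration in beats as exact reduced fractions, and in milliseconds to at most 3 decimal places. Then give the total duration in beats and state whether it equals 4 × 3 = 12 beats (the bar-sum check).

1) 0.0ms=0b +481.283ms=3/2b
2) 481.283ms=3/2b +160.428ms=1/2b
3) 641.711ms=2b +160.428ms=1/2b
4) 802.139ms=5/2b +160.428ms=1/2b
5) 962.567ms=3b +240.642ms=3/4b
6) 1203.209ms=15/4b +240.642ms=3/4b
7) 1443.85ms=9/2b +240.642ms=3/4b
8) 1684.492ms=21/4b +240.642ms=3/4b
9) 1925.134ms=6b +240.642ms=3/4b
10) 2165.775ms=27/4b +240.642ms=3/4b
11) 2406.417ms=15/2b +240.642ms=3/4b
12) 2647.059ms=33/4b +721.925ms=9/4b
13) 3368.984ms=21/2b +481.283ms=3/2b
Σ=12b of 12 (187bpm 3/8) — PASS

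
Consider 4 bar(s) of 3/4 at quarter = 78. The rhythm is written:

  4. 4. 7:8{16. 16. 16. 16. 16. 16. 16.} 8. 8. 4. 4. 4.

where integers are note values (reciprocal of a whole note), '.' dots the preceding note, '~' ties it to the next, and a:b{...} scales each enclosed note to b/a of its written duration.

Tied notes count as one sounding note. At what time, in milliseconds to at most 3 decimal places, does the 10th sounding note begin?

1. 0.0ms @ 0 + 1153.846ms (3/2)
2. 1153.846ms @ 3/2 + 1153.846ms (3/2)
3. 2307.692ms @ 3 + 329.67ms (3/7)
4. 2637.363ms @ 24/7 + 329.67ms (3/7)
5. 2967.033ms @ 27/7 + 329.67ms (3/7)
6. 3296.703ms @ 30/7 + 329.67ms (3/7)
7. 3626.374ms @ 33/7 + 329.67ms (3/7)
8. 3956.044ms @ 36/7 + 329.67ms (3/7)
9. 4285.714ms @ 39/7 + 329.67ms (3/7)
10. 4615.385ms @ 6 + 576.923ms (3/4)
11. 5192.308ms @ 27/4 + 576.923ms (3/4)
12. 5769.231ms @ 15/2 + 1153.846ms (3/2)
13. 6923.077ms @ 9 + 1153.846ms (3/2)
14. 8076.923ms @ 21/2 + 1153.846ms (3/2)

note 10 onset = 6b = 4615.385ms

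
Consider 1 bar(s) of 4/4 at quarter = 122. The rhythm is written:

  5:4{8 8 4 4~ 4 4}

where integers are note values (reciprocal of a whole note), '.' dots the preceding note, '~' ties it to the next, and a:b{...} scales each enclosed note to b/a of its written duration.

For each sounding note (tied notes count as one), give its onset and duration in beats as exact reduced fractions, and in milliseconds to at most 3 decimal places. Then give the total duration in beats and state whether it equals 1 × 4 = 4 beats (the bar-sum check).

1) 0.0ms=0b +196.721ms=2/5b
2) 196.721ms=2/5b +196.721ms=2/5b
3) 393.443ms=4/5b +393.443ms=4/5b
4) 786.885ms=8/5b +786.885ms=8/5b
5) 1573.77ms=16/5b +393.443ms=4/5b
Σ=4b of 4 (122bpm 4/4) — PASS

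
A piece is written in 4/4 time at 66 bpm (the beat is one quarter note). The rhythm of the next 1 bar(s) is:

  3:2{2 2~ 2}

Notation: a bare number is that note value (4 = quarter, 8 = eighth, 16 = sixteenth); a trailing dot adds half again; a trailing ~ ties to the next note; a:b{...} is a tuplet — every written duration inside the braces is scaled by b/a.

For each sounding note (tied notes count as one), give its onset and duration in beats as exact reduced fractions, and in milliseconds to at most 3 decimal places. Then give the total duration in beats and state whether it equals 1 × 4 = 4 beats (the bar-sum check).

1) 0.0ms=0b +1212.121ms=4/3b
2) 1212.121ms=4/3b +2424.242ms=8/3b
Σ=4b of 4 (66bpm 4/4) — PASS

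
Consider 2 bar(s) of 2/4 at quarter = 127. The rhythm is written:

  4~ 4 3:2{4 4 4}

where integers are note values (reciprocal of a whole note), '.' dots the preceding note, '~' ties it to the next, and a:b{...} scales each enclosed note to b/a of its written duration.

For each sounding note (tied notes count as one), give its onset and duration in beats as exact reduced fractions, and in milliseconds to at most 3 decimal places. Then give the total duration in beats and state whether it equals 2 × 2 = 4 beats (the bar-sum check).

1) 0.0ms=0b +944.882ms=2b
2) 944.882ms=2b +314.961ms=2/3b
3) 1259.843ms=8/3b +314.961ms=2/3b
4) 1574.803ms=10/3b +314.961ms=2/3b
Σ=4b of 4 (127bpm 2/4) — PASS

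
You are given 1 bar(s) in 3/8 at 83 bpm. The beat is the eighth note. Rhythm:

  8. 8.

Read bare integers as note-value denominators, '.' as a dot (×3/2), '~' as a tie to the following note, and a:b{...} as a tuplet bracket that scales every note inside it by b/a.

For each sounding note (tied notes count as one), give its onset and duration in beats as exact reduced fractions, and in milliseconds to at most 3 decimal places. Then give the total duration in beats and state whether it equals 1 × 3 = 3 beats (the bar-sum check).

1) 0.0ms=0b +1084.337ms=3/2b
2) 1084.337ms=3/2b +1084.337ms=3/2b
Σ=3b of 3 (83bpm 3/8) — PASS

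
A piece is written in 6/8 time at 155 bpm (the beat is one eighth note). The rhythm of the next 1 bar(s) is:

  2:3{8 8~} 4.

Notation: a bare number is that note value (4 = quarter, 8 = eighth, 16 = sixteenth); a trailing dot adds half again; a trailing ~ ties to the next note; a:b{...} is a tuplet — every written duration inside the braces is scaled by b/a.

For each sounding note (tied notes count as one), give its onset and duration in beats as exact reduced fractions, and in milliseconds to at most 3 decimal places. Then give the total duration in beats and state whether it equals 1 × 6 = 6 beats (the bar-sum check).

1) 0.0ms=0b +580.645ms=3/2b
2) 580.645ms=3/2b +1741.935ms=9/2b
Σ=6b of 6 (155bpm 6/8) — PASS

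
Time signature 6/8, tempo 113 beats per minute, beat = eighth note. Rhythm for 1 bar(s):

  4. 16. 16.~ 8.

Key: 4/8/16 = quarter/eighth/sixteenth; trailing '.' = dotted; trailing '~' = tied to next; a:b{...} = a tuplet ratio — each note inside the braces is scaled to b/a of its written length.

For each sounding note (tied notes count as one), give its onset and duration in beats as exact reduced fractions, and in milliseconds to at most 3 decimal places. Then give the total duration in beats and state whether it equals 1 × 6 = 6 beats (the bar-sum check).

1) 0.0ms=0b +1592.92ms=3b
2) 1592.92ms=3b +398.23ms=3/4b
3) 1991.15ms=15/4b +1194.69ms=9/4b
Σ=6b of 6 (113bpm 6/8) — PASS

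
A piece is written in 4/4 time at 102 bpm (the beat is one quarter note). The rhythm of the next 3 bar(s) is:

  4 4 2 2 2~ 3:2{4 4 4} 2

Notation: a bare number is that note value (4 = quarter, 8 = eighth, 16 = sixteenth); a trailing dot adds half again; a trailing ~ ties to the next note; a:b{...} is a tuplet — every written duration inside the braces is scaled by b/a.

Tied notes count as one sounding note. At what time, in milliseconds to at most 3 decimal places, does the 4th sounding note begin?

note 4 onset = 4b = 2352.941ms

1. 0.0ms @ 0 + 588.235ms (1)
2. 588.235ms @ 1 + 588.235ms (1)
3. 1176.471ms @ 2 + 1176.471ms (2)
4. 2352.941ms @ 4 + 1176.471ms (2)
5. 3529.412ms @ 6 + 1568.627ms (8/3)
6. 5098.039ms @ 26/3 + 392.157ms (2/3)
7. 5490.196ms @ 28/3 + 392.157ms (2/3)
8. 5882.353ms @ 10 + 1176.471ms (2)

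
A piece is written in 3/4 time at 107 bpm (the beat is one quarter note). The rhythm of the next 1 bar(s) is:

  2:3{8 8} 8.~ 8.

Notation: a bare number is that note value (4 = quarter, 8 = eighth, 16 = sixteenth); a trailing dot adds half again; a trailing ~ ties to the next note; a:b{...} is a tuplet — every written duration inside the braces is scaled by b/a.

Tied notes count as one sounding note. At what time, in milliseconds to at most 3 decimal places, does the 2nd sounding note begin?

note 2 onset = 3/4b = 420.561ms

1. 0.0ms @ 0 + 420.561ms (3/4)
2. 420.561ms @ 3/4 + 420.561ms (3/4)
3. 841.121ms @ 3/2 + 841.121ms (3/2)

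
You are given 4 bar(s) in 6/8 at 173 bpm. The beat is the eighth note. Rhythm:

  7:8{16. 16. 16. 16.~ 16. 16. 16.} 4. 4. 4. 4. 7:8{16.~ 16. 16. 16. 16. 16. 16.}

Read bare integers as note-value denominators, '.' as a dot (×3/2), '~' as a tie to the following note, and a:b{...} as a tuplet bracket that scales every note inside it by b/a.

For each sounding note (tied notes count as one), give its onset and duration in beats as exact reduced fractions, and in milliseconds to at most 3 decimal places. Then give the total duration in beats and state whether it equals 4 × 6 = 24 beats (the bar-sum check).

1) 0.0ms=0b +297.275ms=6/7b
2) 297.275ms=6/7b +297.275ms=6/7b
3) 594.55ms=12/7b +297.275ms=6/7b
4) 891.825ms=18/7b +594.55ms=12/7b
5) 1486.375ms=30/7b +297.275ms=6/7b
6) 1783.65ms=36/7b +297.275ms=6/7b
7) 2080.925ms=6b +1040.462ms=3b
8) 3121.387ms=9b +1040.462ms=3b
9) 4161.85ms=12b +1040.462ms=3b
10) 5202.312ms=15b +1040.462ms=3b
11) 6242.775ms=18b +594.55ms=12/7b
12) 6837.325ms=138/7b +297.275ms=6/7b
13) 7134.6ms=144/7b +297.275ms=6/7b
14) 7431.874ms=150/7b +297.275ms=6/7b
15) 7729.149ms=156/7b +297.275ms=6/7b
16) 8026.424ms=162/7b +297.275ms=6/7b
Σ=24b of 24 (173bpm 6/8) — PASS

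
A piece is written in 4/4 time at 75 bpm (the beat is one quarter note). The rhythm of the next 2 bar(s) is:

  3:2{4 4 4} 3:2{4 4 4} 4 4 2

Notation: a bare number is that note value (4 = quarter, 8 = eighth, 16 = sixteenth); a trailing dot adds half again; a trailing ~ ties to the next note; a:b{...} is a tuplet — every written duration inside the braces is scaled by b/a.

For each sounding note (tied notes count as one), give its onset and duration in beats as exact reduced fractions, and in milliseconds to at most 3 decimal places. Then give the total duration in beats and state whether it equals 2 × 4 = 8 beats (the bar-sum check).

1) 0.0ms=0b +533.333ms=2/3b
2) 533.333ms=2/3b +533.333ms=2/3b
3) 1066.667ms=4/3b +533.333ms=2/3b
4) 1600.0ms=2b +533.333ms=2/3b
5) 2133.333ms=8/3b +533.333ms=2/3b
6) 2666.667ms=10/3b +533.333ms=2/3b
7) 3200.0ms=4b +800.0ms=1b
8) 4000.0ms=5b +800.0ms=1b
9) 4800.0ms=6b +1600.0ms=2b
Σ=8b of 8 (75bpm 4/4) — PASS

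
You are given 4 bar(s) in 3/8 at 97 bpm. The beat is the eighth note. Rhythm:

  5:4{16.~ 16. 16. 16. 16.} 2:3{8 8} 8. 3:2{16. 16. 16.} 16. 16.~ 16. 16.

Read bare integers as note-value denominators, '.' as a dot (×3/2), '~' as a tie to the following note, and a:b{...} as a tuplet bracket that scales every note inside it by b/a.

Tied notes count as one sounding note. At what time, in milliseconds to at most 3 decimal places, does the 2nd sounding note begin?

1. 0.0ms @ 0 + 742.268ms (6/5)
2. 742.268ms @ 6/5 + 371.134ms (3/5)
3. 1113.402ms @ 9/5 + 371.134ms (3/5)
4. 1484.536ms @ 12/5 + 371.134ms (3/5)
5. 1855.67ms @ 3 + 927.835ms (3/2)
6. 2783.505ms @ 9/2 + 927.835ms (3/2)
7. 3711.34ms @ 6 + 927.835ms (3/2)
8. 4639.175ms @ 15/2 + 309.278ms (1/2)
9. 4948.454ms @ 8 + 309.278ms (1/2)
10. 5257.732ms @ 17/2 + 309.278ms (1/2)
11. 5567.01ms @ 9 + 463.918ms (3/4)
12. 6030.928ms @ 39/4 + 927.835ms (3/2)
13. 6958.763ms @ 45/4 + 463.918ms (3/4)

note 2 onset = 6/5b = 742.268ms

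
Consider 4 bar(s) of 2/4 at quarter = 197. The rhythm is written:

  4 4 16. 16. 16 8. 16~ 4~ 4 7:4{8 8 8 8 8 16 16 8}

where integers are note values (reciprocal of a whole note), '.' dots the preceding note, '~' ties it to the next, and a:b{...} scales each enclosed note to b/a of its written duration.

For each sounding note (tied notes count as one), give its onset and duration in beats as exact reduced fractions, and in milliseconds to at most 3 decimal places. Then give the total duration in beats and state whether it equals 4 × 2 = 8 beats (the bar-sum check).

1) 0.0ms=0b +304.569ms=1b
2) 304.569ms=1b +304.569ms=1b
3) 609.137ms=2b +114.213ms=3/8b
4) 723.35ms=19/8b +114.213ms=3/8b
5) 837.563ms=11/4b +76.142ms=1/4b
6) 913.706ms=3b +228.426ms=3/4b
7) 1142.132ms=15/4b +685.279ms=9/4b
8) 1827.411ms=6b +87.02ms=2/7b
9) 1914.431ms=44/7b +87.02ms=2/7b
10) 2001.45ms=46/7b +87.02ms=2/7b
11) 2088.47ms=48/7b +87.02ms=2/7b
12) 2175.489ms=50/7b +87.02ms=2/7b
13) 2262.509ms=52/7b +43.51ms=1/7b
14) 2306.019ms=53/7b +43.51ms=1/7b
15) 2349.529ms=54/7b +87.02ms=2/7b
Σ=8b of 8 (197bpm 2/4) — PASS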